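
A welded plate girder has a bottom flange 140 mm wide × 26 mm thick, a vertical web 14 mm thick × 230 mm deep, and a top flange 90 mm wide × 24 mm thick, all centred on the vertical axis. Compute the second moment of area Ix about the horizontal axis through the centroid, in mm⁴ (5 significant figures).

Decompose the section into non-overlapping parts with the origin at the bottom-left of its bounding rectangle.
Bottom plate: 140 × 26, A = 3 640 mm², y = 13 mm, Ī = 205053.3 mm⁴.
Web plate: 14 × 230, A = 3 220 mm², y = 141 mm, Ī = 14 194 833 mm⁴.
Top plate: 90 × 24, A = 2 160 mm², y = 268 mm, Ī = 103 680 mm⁴.
Centroid: ȳ = ΣA·y / ΣA = 119.7583 mm.
Transfer each piece to the horizontal axis through the centroid using Ī + A·d² with d = y − 119.7583:
  bottom plate: d = -106.7583 mm → contributes +41 691 363 mm⁴
  web plate: d = 21.24169 mm → contributes +15 647 727 mm⁴
  top plate: d = 148.2417 mm → contributes +47 570 970 mm⁴
Total I = 104 910 060 mm⁴.

Ix ≈ 1.0491 × 10⁸ mm⁴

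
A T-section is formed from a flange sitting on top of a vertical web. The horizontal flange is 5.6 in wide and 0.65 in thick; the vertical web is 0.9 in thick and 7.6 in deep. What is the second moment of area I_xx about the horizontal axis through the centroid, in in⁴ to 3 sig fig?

Treat the section as a set of non-overlapping primitives; coordinates are from the bounding-box lower-left.
Flange: 5.6 × 0.65, A = 3.64 in², y = 7.925 in, Ī = 0.12816 in⁴.
Web: 0.9 × 7.6, A = 6.84 in², y = 3.8 in, Ī = 32.923 in⁴.
Centroid: ȳ = ΣA·y / ΣA = 5.2327 in.
Transfer each piece to the horizontal axis through the centroid using Ī + A·d² with d = y − 5.2327:
  flange: d = 2.6923 in → contributes +26.512 in⁴
  web: d = -1.4327 in → contributes +46.964 in⁴
Total I = 73.476 in⁴.

I_xx ≈ 73.5 in⁴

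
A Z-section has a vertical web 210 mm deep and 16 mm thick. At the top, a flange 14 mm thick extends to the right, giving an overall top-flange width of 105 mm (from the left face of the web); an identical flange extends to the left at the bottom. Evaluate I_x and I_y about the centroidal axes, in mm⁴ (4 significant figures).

Treat the section as a set of non-overlapping primitives; coordinates are from the bounding-box lower-left.
Web: 16 × 210, A = 3 360 mm², y = 105 mm, Ī = 12 348 000 mm⁴.
Top flange (beyond web): 89 × 14, A = 1 246 mm², y = 203 mm, Ī = 20351.3 mm⁴.
Bottom flange (beyond web): 89 × 14, A = 1 246 mm², y = 7 mm, Ī = 20351.3 mm⁴.
Centroid: ȳ = ΣA·y / ΣA = 105 mm.
Transfer each piece to the centroidal x-axis using Ī + A·d² with d = y − 105:
  web: d = 0 mm → contributes +12 348 000 mm⁴
  top flange (beyond web): d = 98 mm → contributes +11 986 935 mm⁴
  bottom flange (beyond web): d = -98 mm → contributes +11 986 935 mm⁴
Total I = 36 321 871 mm⁴.
For the y-axis: x̄ = 97 mm.
Repeating about the centroidal y-axis gives I_y = 8 585 183 mm⁴.

I_x ≈ 3.632 × 10⁷ mm⁴, I_y ≈ 8.585 × 10⁶ mm⁴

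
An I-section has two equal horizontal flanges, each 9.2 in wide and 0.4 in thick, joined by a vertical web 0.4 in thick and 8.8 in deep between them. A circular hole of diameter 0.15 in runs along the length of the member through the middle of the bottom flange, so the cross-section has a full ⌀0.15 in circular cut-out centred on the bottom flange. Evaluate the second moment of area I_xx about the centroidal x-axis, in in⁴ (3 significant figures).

Break the section into simple shapes (no overlaps), measuring from the bottom-left corner of the bounding box.
Bottom flange: 9.2 × 0.4, A = 3.68 in², y = 0.2 in, Ī = 0.049067 in⁴.
Web: 0.4 × 8.8, A = 3.52 in², y = 4.8 in, Ī = 22.716 in⁴.
Top flange: 9.2 × 0.4, A = 3.68 in², y = 9.4 in, Ī = 0.049067 in⁴.
Hole (subtracted): ⌀0.15, A = 0.017671 in², y = 0.2 in, Ī = 0.00002485 in⁴.
Centroid: ȳ = ΣA·y / ΣA = 4.8075 in.
Transfer each piece to the centroidal x-axis using Ī + A·d² with d = y − 4.8075:
  bottom flange: d = -4.6075 in → contributes +78.171 in⁴
  web: d = -0.0074835 in → contributes +22.716 in⁴
  top flange: d = 4.5925 in → contributes +77.665 in⁴
  hole: d = -4.6075 in → contributes −0.37517 in⁴
Total I = 178.18 in⁴.

I_xx ≈ 178 in⁴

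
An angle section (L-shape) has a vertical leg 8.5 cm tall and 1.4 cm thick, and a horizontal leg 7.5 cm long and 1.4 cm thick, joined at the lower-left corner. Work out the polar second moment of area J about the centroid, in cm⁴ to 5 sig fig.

J ≈ 234.04 cm⁴

Decompose the section into non-overlapping parts with the origin at the bottom-left of its bounding rectangle.
Vertical leg: 1.4 × 8.5, A = 11.9 cm², y = 4.25 cm, Ī = 71.64792 cm⁴.
Horizontal leg (remainder): 6.1 × 1.4, A = 8.54 cm², y = 0.7 cm, Ī = 1.394867 cm⁴.
Centroid: ȳ = ΣA·y / ΣA = 2.766781 cm.
Transfer each piece to the centroidal x-axis using Ī + A·d² with d = y − 2.766781:
  vertical leg: d = 1.483219 cm → contributes +97.82719 cm⁴
  horizontal leg (remainder): d = -2.066781 cm → contributes +37.87419 cm⁴
Total I = 135.7014 cm⁴.
For the y-axis: x̄ = 2.266781 cm.
Repeating about the centroidal y-axis gives I_y = 98.34238 cm⁴.
Polar second moment: J = I_x + I_y = 234.0438 cm⁴.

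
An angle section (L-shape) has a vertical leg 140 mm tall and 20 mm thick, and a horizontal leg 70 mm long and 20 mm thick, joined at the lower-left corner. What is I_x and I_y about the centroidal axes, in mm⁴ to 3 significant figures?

Split into non-overlapping primitives; take the origin at the lower-left of the bounding box.
Vertical leg: 20 × 140, A = 2 800 mm², y = 70 mm, Ī = 4 573 333 mm⁴.
Horizontal leg (remainder): 50 × 20, A = 1 000 mm², y = 10 mm, Ī = 33 333 mm⁴.
Centroid: ȳ = ΣA·y / ΣA = 54.211 mm.
Transfer each piece to the centroidal x-axis using Ī + A·d² with d = y − 54.211:
  vertical leg: d = 15.789 mm → contributes +5 271 394 mm⁴
  horizontal leg (remainder): d = -44.211 mm → contributes +1 987 904 mm⁴
Total I = 7 259 298 mm⁴.
For the y-axis: x̄ = 19.211 mm.
Repeating about the centroidal y-axis gives I_y = 1 204 298 mm⁴.

I_x ≈ 7.26 × 10⁶ mm⁴, I_y ≈ 1.20 × 10⁶ mm⁴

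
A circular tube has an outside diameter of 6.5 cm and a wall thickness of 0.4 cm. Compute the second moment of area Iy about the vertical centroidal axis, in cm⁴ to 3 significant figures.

Treat the section as a set of non-overlapping primitives; coordinates are from the bounding-box lower-left.
Outer circle: ⌀6.5, A = 33.183 cm², x = 3.25 cm, Ī = 87.624 cm⁴.
Bore (subtracted): ⌀5.7, A = 25.518 cm², x = 3.25 cm, Ī = 51.817 cm⁴.
By symmetry the centroid is at mid-width, x̄ = 3.25 cm.
All pieces are centred on the vertical centroidal axis, so I = ΣĪ (holes subtracted) = 35.807 cm⁴.

Iy ≈ 35.8 cm⁴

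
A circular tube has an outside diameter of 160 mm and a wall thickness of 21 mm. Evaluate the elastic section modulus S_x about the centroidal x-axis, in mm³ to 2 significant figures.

S_x ≈ 2.8 × 10⁵ mm³

Break the section into simple shapes (no overlaps), measuring from the bottom-left corner of the bounding box.
Outer circle: ⌀160, A = 20 106 mm², y = 80 mm, Ī = 32 169 909 mm⁴.
Bore (subtracted): ⌀118, A = 10 936 mm², y = 80 mm, Ī = 9 516 953 mm⁴.
By symmetry the centroid is at mid-height, ȳ = 80 mm.
All pieces are centred on the centroidal x-axis, so I = ΣĪ (holes subtracted) = 22 652 956 mm⁴.
Extreme fibre distance c = 80 mm; S = I/c = 283 162 mm³.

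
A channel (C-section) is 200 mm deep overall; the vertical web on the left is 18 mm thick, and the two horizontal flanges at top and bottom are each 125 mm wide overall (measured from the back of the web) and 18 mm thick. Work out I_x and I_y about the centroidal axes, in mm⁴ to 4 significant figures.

I_x ≈ 4.400 × 10⁷ mm⁴, I_y ≈ 1.104 × 10⁷ mm⁴

Treat the section as a set of non-overlapping primitives; coordinates are from the bounding-box lower-left.
Web: 18 × 200, A = 3 600 mm², y = 100 mm, Ī = 12 000 000 mm⁴.
Top flange (beyond web): 107 × 18, A = 1 926 mm², y = 191 mm, Ī = 52 002 mm⁴.
Bottom flange (beyond web): 107 × 18, A = 1 926 mm², y = 9 mm, Ī = 52 002 mm⁴.
By symmetry the centroid is at mid-height, ȳ = 100 mm.
Transfer each piece to the centroidal x-axis using Ī + A·d² with d = y − 100:
  web: d = 0 mm → contributes +12 000 000 mm⁴
  top flange (beyond web): d = 91 mm → contributes +16 001 208 mm⁴
  bottom flange (beyond web): d = -91 mm → contributes +16 001 208 mm⁴
Total I = 44 002 416 mm⁴.
For the y-axis: x̄ = 41.3068 mm.
Repeating about the centroidal y-axis gives I_y = 11 041 351 mm⁴.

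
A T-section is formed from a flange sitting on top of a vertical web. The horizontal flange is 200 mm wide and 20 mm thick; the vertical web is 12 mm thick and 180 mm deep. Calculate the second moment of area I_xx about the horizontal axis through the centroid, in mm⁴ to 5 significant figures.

I_xx ≈ 1.9991 × 10⁷ mm⁴

Split into non-overlapping primitives; take the origin at the lower-left of the bounding box.
Flange: 200 × 20, A = 4 000 mm², y = 190 mm, Ī = 133333.3 mm⁴.
Web: 12 × 180, A = 2 160 mm², y = 90 mm, Ī = 5 832 000 mm⁴.
Centroid: ȳ = ΣA·y / ΣA = 154.9351 mm.
Transfer each piece to the horizontal axis through the centroid using Ī + A·d² with d = y − 154.9351:
  flange: d = 35.06494 mm → contributes +5 051 532 mm⁴
  web: d = -64.93506 mm → contributes +14 939 775 mm⁴
Total I = 19 991 307 mm⁴.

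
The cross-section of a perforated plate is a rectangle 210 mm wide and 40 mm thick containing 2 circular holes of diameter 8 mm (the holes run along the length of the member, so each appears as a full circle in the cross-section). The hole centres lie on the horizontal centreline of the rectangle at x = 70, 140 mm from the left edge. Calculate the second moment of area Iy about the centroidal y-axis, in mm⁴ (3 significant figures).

Iy ≈ 3.07 × 10⁷ mm⁴

Break the section into simple shapes (no overlaps), measuring from the bottom-left corner of the bounding box.
Plate: 210 × 40, A = 8 400 mm², x = 105 mm, Ī = 30 870 000 mm⁴.
Hole 1 (subtracted): ⌀8, A = 50.265 mm², x = 70 mm, Ī = 201.06 mm⁴.
Hole 2 (subtracted): ⌀8, A = 50.265 mm², x = 140 mm, Ī = 201.06 mm⁴.
By symmetry the centroid is at mid-width, x̄ = 105 mm.
Transfer each piece to the centroidal y-axis using Ī + A·d² with d = x − 105:
  plate: d = 0 mm → contributes +30 870 000 mm⁴
  hole 1: d = -35 mm → contributes −61 776 mm⁴
  hole 2: d = 35 mm → contributes −61 776 mm⁴
Total I = 30 746 447 mm⁴.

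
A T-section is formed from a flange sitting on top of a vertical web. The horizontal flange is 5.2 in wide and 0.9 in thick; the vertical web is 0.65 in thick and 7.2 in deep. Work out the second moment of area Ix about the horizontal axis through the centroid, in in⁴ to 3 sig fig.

Ix ≈ 58.9 in⁴

Treat the section as a set of non-overlapping primitives; coordinates are from the bounding-box lower-left.
Flange: 5.2 × 0.9, A = 4.68 in², y = 7.65 in, Ī = 0.3159 in⁴.
Web: 0.65 × 7.2, A = 4.68 in², y = 3.6 in, Ī = 20.218 in⁴.
Centroid: ȳ = ΣA·y / ΣA = 5.625 in.
Transfer each piece to the horizontal axis through the centroid using Ī + A·d² with d = y − 5.625:
  flange: d = 2.025 in → contributes +19.507 in⁴
  web: d = -2.025 in → contributes +39.409 in⁴
Total I = 58.915 in⁴.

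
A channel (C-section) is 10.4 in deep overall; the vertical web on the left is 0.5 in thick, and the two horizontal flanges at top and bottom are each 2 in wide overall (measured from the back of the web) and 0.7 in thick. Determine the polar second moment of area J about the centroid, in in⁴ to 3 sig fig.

J ≈ 98.4 in⁴

Split into non-overlapping primitives; take the origin at the lower-left of the bounding box.
Web: 0.5 × 10.4, A = 5.2 in², y = 5.2 in, Ī = 46.869 in⁴.
Top flange (beyond web): 1.5 × 0.7, A = 1.05 in², y = 10.05 in, Ī = 0.042875 in⁴.
Bottom flange (beyond web): 1.5 × 0.7, A = 1.05 in², y = 0.35 in, Ī = 0.042875 in⁴.
By symmetry the centroid is at mid-height, ȳ = 5.2 in.
Transfer each piece to the centroidal x-axis using Ī + A·d² with d = y − 5.2:
  web: d = 0 in → contributes +46.869 in⁴
  top flange (beyond web): d = 4.85 in → contributes +24.742 in⁴
  bottom flange (beyond web): d = -4.85 in → contributes +24.742 in⁴
Total I = 96.352 in⁴.
For the y-axis: x̄ = 0.53767 in.
Repeating about the centroidal y-axis gives I_y = 1.998 in⁴.
Polar second moment: J = I_x + I_y = 98.35 in⁴.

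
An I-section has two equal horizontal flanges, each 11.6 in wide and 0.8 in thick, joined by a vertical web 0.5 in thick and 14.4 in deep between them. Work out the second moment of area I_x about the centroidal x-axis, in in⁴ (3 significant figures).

Treat the section as a set of non-overlapping primitives; coordinates are from the bounding-box lower-left.
Bottom flange: 11.6 × 0.8, A = 9.28 in², y = 0.4 in, Ī = 0.49493 in⁴.
Web: 0.5 × 14.4, A = 7.2 in², y = 8 in, Ī = 124.42 in⁴.
Top flange: 11.6 × 0.8, A = 9.28 in², y = 15.6 in, Ī = 0.49493 in⁴.
By symmetry the centroid is at mid-height, ȳ = 8 in.
Transfer each piece to the centroidal x-axis using Ī + A·d² with d = y − 8:
  bottom flange: d = -7.6 in → contributes +536.51 in⁴
  web: d = 0 in → contributes +124.42 in⁴
  top flange: d = 7.6 in → contributes +536.51 in⁴
Total I = 1197.4 in⁴.

I_x ≈ 1200 in⁴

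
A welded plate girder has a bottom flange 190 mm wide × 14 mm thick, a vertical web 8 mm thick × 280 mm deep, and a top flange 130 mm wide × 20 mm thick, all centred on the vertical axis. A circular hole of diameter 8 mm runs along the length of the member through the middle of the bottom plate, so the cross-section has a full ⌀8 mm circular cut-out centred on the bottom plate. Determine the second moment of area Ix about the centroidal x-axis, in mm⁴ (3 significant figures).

Ix ≈ 1.30 × 10⁸ mm⁴

Break the section into simple shapes (no overlaps), measuring from the bottom-left corner of the bounding box.
Bottom plate: 190 × 14, A = 2 660 mm², y = 7 mm, Ī = 43 447 mm⁴.
Web plate: 8 × 280, A = 2 240 mm², y = 154 mm, Ī = 14 634 667 mm⁴.
Top plate: 130 × 20, A = 2 600 mm², y = 304 mm, Ī = 86 667 mm⁴.
Hole (subtracted): ⌀8, A = 50.265 mm², y = 7 mm, Ī = 201.06 mm⁴.
Centroid: ȳ = ΣA·y / ΣA = 154.85 mm.
Transfer each piece to the centroidal x-axis using Ī + A·d² with d = y − 154.85:
  bottom plate: d = -147.85 mm → contributes +58 193 923 mm⁴
  web plate: d = -0.85493 mm → contributes +14 636 304 mm⁴
  top plate: d = 149.15 mm → contributes +57 921 719 mm⁴
  hole: d = -147.85 mm → contributes −1 099 059 mm⁴
Total I = 129 652 887 mm⁴.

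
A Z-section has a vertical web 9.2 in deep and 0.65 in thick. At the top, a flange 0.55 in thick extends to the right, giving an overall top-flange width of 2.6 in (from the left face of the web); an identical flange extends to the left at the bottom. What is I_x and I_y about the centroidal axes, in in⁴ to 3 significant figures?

Split into non-overlapping primitives; take the origin at the lower-left of the bounding box.
Web: 0.65 × 9.2, A = 5.98 in², y = 4.6 in, Ī = 42.179 in⁴.
Top flange (beyond web): 1.95 × 0.55, A = 1.0725 in², y = 8.925 in, Ī = 0.027036 in⁴.
Bottom flange (beyond web): 1.95 × 0.55, A = 1.0725 in², y = 0.275 in, Ī = 0.027036 in⁴.
Centroid: ȳ = ΣA·y / ΣA = 4.6 in.
Transfer each piece to the centroidal x-axis using Ī + A·d² with d = y − 4.6:
  web: d = 0 in → contributes +42.179 in⁴
  top flange (beyond web): d = 4.325 in → contributes +20.089 in⁴
  bottom flange (beyond web): d = -4.325 in → contributes +20.089 in⁴
Total I = 82.357 in⁴.
For the y-axis: x̄ = 2.275 in.
Repeating about the centroidal y-axis gives I_y = 4.5153 in⁴.

I_x ≈ 82.4 in⁴, I_y ≈ 4.52 in⁴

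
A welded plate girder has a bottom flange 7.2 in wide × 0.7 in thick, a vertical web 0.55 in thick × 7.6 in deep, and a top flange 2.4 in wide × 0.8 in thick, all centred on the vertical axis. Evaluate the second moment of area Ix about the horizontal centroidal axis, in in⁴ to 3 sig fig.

Ix ≈ 126 in⁴

Split into non-overlapping primitives; take the origin at the lower-left of the bounding box.
Bottom plate: 7.2 × 0.7, A = 5.04 in², y = 0.35 in, Ī = 0.2058 in⁴.
Web plate: 0.55 × 7.6, A = 4.18 in², y = 4.5 in, Ī = 20.12 in⁴.
Top plate: 2.4 × 0.8, A = 1.92 in², y = 8.7 in, Ī = 0.1024 in⁴.
Centroid: ȳ = ΣA·y / ΣA = 3.3463 in.
Transfer each piece to the horizontal centroidal axis using Ī + A·d² with d = y − 3.3463:
  bottom plate: d = -2.9963 in → contributes +45.455 in⁴
  web plate: d = 1.1537 in → contributes +25.683 in⁴
  top plate: d = 5.3537 in → contributes +55.133 in⁴
Total I = 126.27 in⁴.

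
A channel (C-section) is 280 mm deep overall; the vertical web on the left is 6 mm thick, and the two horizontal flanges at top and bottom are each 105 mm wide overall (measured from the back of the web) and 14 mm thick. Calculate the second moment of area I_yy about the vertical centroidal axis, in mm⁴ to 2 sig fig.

Split into non-overlapping primitives; take the origin at the lower-left of the bounding box.
Web: 6 × 280, A = 1 680 mm², x = 3 mm, Ī = 5 040 mm⁴.
Top flange (beyond web): 99 × 14, A = 1 386 mm², x = 55.5 mm, Ī = 1 132 016 mm⁴.
Bottom flange (beyond web): 99 × 14, A = 1 386 mm², x = 55.5 mm, Ī = 1 132 016 mm⁴.
Centroid: x̄ = ΣA·x / ΣA = 35.69 mm.
Transfer each piece to the vertical centroidal axis using Ī + A·d² with d = x − 35.69:
  web: d = -32.69 mm → contributes +1 800 204 mm⁴
  top flange (beyond web): d = 19.81 mm → contributes +1 676 004 mm⁴
  bottom flange (beyond web): d = 19.81 mm → contributes +1 676 004 mm⁴
Total I = 5 152 213 mm⁴.

I_yy ≈ 5.2 × 10⁶ mm⁴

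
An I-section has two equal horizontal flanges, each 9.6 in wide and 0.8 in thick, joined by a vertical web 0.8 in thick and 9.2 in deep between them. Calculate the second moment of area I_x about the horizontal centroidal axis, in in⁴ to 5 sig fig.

Break the section into simple shapes (no overlaps), measuring from the bottom-left corner of the bounding box.
Bottom flange: 9.6 × 0.8, A = 7.68 in², y = 0.4 in, Ī = 0.4096 in⁴.
Web: 0.8 × 9.2, A = 7.36 in², y = 5.4 in, Ī = 51.91253 in⁴.
Top flange: 9.6 × 0.8, A = 7.68 in², y = 10.4 in, Ī = 0.4096 in⁴.
By symmetry the centroid is at mid-height, ȳ = 5.4 in.
Transfer each piece to the horizontal centroidal axis using Ī + A·d² with d = y − 5.4:
  bottom flange: d = -5 in → contributes +192.4096 in⁴
  web: d = 0 in → contributes +51.91253 in⁴
  top flange: d = 5 in → contributes +192.4096 in⁴
Total I = 436.7317 in⁴.

I_x ≈ 436.73 in⁴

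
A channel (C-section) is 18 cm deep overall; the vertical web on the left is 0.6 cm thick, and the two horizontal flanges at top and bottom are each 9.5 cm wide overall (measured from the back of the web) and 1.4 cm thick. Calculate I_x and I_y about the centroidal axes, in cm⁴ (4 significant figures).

I_x ≈ 2012 cm⁴, I_y ≈ 334.8 cm⁴

Treat the section as a set of non-overlapping primitives; coordinates are from the bounding-box lower-left.
Web: 0.6 × 18, A = 10.8 cm², y = 9 cm, Ī = 291.6 cm⁴.
Top flange (beyond web): 8.9 × 1.4, A = 12.46 cm², y = 17.3 cm, Ī = 2.03513 cm⁴.
Bottom flange (beyond web): 8.9 × 1.4, A = 12.46 cm², y = 0.7 cm, Ī = 2.03513 cm⁴.
By symmetry the centroid is at mid-height, ȳ = 9 cm.
Transfer each piece to the centroidal x-axis using Ī + A·d² with d = y − 9:
  web: d = 0 cm → contributes +291.6 cm⁴
  top flange (beyond web): d = 8.3 cm → contributes +860.405 cm⁴
  bottom flange (beyond web): d = -8.3 cm → contributes +860.405 cm⁴
Total I = 2012.41 cm⁴.
For the y-axis: x̄ = 3.61383 cm.
Repeating about the centroidal y-axis gives I_y = 334.816 cm⁴.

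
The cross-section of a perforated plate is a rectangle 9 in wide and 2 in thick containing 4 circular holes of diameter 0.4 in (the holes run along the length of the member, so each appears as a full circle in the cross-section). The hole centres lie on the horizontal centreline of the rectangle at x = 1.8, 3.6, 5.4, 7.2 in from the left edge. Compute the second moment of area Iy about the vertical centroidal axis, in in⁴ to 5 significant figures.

Iy ≈ 119.46 in⁴

Treat the section as a set of non-overlapping primitives; coordinates are from the bounding-box lower-left.
Plate: 9 × 2, A = 18 in², x = 4.5 in, Ī = 121.5 in⁴.
Hole 1 (subtracted): ⌀0.4, A = 0.1256637 in², x = 1.8 in, Ī = 0.001256637 in⁴.
Hole 2 (subtracted): ⌀0.4, A = 0.1256637 in², x = 3.6 in, Ī = 0.001256637 in⁴.
Hole 3 (subtracted): ⌀0.4, A = 0.1256637 in², x = 5.4 in, Ī = 0.001256637 in⁴.
Hole 4 (subtracted): ⌀0.4, A = 0.1256637 in², x = 7.2 in, Ī = 0.001256637 in⁴.
By symmetry the centroid is at mid-width, x̄ = 4.5 in.
Transfer each piece to the vertical centroidal axis using Ī + A·d² with d = x − 4.5:
  plate: d = 0 in → contributes +121.5 in⁴
  hole 1: d = -2.7 in → contributes −0.9173451 in⁴
  hole 2: d = -0.9 in → contributes −0.1030442 in⁴
  hole 3: d = 0.9 in → contributes −0.1030442 in⁴
  hole 4: d = 2.7 in → contributes −0.9173451 in⁴
Total I = 119.4592 in⁴.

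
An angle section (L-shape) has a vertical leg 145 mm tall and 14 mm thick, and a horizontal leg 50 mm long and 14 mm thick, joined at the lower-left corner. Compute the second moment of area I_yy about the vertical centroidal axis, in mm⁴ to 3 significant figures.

I_yy ≈ 3.40 × 10⁵ mm⁴

Break the section into simple shapes (no overlaps), measuring from the bottom-left corner of the bounding box.
Vertical leg: 14 × 145, A = 2 030 mm², x = 7 mm, Ī = 33 157 mm⁴.
Horizontal leg (remainder): 36 × 14, A = 504 mm², x = 32 mm, Ī = 54 432 mm⁴.
Centroid: x̄ = ΣA·x / ΣA = 11.972 mm.
Transfer each piece to the vertical centroidal axis using Ī + A·d² with d = x − 11.972:
  vertical leg: d = -4.9724 mm → contributes +83 347 mm⁴
  horizontal leg (remainder): d = 20.028 mm → contributes +256 589 mm⁴
Total I = 339 937 mm⁴.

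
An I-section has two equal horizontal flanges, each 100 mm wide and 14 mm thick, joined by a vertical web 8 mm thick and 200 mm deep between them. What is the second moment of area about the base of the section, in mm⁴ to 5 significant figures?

Split into non-overlapping primitives; take the origin at the lower-left of the bounding box.
Bottom flange: 100 × 14, A = 1 400 mm², y = 7 mm, Ī = 22866.67 mm⁴.
Web: 8 × 200, A = 1 600 mm², y = 114 mm, Ī = 5 333 333 mm⁴.
Top flange: 100 × 14, A = 1 400 mm², y = 221 mm, Ī = 22866.67 mm⁴.
Transfer each piece to the base of the section using Ī + A·d² with d = y − 0:
  bottom flange: d = 7 mm → contributes +91466.67 mm⁴
  web: d = 114 mm → contributes +26 126 933 mm⁴
  top flange: d = 221 mm → contributes +68 400 267 mm⁴
Total I = 94 618 667 mm⁴.

I_base ≈ 9.4619 × 10⁷ mm⁴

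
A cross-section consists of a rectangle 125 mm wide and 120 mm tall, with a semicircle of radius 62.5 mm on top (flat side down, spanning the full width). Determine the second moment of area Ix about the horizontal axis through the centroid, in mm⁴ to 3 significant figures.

Split into non-overlapping primitives; take the origin at the lower-left of the bounding box.
Rectangular body: 125 × 120, A = 15 000 mm², y = 60 mm, Ī = 18 000 000 mm⁴.
Semicircular cap: semicircle r = 62.5, A = 6135.9 mm², y = 146.53 mm, Ī = 1 674 758 mm⁴.
Centroid: ȳ = ΣA·y / ΣA = 85.119 mm.
Transfer each piece to the horizontal axis through the centroid using Ī + A·d² with d = y − 85.119:
  rectangular body: d = -25.119 mm → contributes +27 464 553 mm⁴
  semicircular cap: d = 61.407 mm → contributes +24 811 994 mm⁴
Total I = 52 276 548 mm⁴.

Ix ≈ 5.23 × 10⁷ mm⁴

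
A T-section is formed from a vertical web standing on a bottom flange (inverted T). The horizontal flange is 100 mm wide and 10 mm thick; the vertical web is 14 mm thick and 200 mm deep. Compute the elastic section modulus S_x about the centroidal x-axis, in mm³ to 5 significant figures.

Split into non-overlapping primitives; take the origin at the lower-left of the bounding box.
Flange: 100 × 10, A = 1 000 mm², y = 5 mm, Ī = 8333.333 mm⁴.
Web: 14 × 200, A = 2 800 mm², y = 110 mm, Ī = 9 333 333 mm⁴.
Centroid: ȳ = ΣA·y / ΣA = 82.36842 mm.
Transfer each piece to the centroidal x-axis using Ī + A·d² with d = y − 82.36842:
  flange: d = -77.36842 mm → contributes +5 994 206 mm⁴
  web: d = 27.63158 mm → contributes +11 471 145 mm⁴
Total I = 17 465 351 mm⁴.
Extreme fibre distance c = 127.6316 mm; S = I/c = 136841.9 mm³.

S_x ≈ 1.3684 × 10⁵ mm³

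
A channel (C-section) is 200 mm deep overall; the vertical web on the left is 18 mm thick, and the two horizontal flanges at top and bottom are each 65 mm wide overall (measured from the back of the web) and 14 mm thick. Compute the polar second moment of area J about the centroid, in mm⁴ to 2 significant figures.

J ≈ 2.5 × 10⁷ mm⁴

Split into non-overlapping primitives; take the origin at the lower-left of the bounding box.
Web: 18 × 200, A = 3 600 mm², y = 100 mm, Ī = 12 000 000 mm⁴.
Top flange (beyond web): 47 × 14, A = 658 mm², y = 193 mm, Ī = 10 747 mm⁴.
Bottom flange (beyond web): 47 × 14, A = 658 mm², y = 7 mm, Ī = 10 747 mm⁴.
By symmetry the centroid is at mid-height, ȳ = 100 mm.
Transfer each piece to the centroidal x-axis using Ī + A·d² with d = y − 100:
  web: d = 0 mm → contributes +12 000 000 mm⁴
  top flange (beyond web): d = 93 mm → contributes +5 701 789 mm⁴
  bottom flange (beyond web): d = -93 mm → contributes +5 701 789 mm⁴
Total I = 23 403 579 mm⁴.
For the y-axis: x̄ = 17.7 mm.
Repeating about the centroidal y-axis gives I_y = 1 357 373 mm⁴.
Polar second moment: J = I_x + I_y = 24 760 951 mm⁴.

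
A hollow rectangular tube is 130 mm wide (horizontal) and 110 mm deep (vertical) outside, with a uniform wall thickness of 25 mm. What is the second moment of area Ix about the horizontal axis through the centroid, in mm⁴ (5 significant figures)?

Ix ≈ 1.2979 × 10⁷ mm⁴

Decompose the section into non-overlapping parts with the origin at the bottom-left of its bounding rectangle.
Outer rectangle: 130 × 110, A = 14 300 mm², y = 55 mm, Ī = 14 419 167 mm⁴.
Inner void (subtracted): 80 × 60, A = 4 800 mm², y = 55 mm, Ī = 1 440 000 mm⁴.
By symmetry the centroid is at mid-height, ȳ = 55 mm.
All pieces are centred on the horizontal axis through the centroid, so I = ΣĪ (holes subtracted) = 12 979 167 mm⁴.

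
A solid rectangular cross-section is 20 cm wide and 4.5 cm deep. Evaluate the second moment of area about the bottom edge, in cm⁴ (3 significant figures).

The section: 20 × 4.5, A = 90 cm², y = 2.25 cm, Ī = 151.88 cm⁴.
Transfer it to the bottom edge using Ī + A·d² with d = y − 0:
  the section: d = 2.25 cm → contributes +607.5 cm⁴
Total I = 607.5 cm⁴.

I_base ≈ 608 cm⁴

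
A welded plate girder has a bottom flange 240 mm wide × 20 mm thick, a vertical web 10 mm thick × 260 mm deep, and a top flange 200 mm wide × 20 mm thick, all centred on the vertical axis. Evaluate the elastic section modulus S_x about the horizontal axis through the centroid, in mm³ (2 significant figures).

S_x ≈ 1.2 × 10⁶ mm³

Break the section into simple shapes (no overlaps), measuring from the bottom-left corner of the bounding box.
Bottom plate: 240 × 20, A = 4 800 mm², y = 10 mm, Ī = 160 000 mm⁴.
Web plate: 10 × 260, A = 2 600 mm², y = 150 mm, Ī = 14 646 667 mm⁴.
Top plate: 200 × 20, A = 4 000 mm², y = 290 mm, Ī = 133 333 mm⁴.
Centroid: ȳ = ΣA·y / ΣA = 140.2 mm.
Transfer each piece to the horizontal axis through the centroid using Ī + A·d² with d = y − 140.2:
  bottom plate: d = -130.2 mm → contributes +81 499 095 mm⁴
  web plate: d = 9.825 mm → contributes +14 897 624 mm⁴
  top plate: d = 149.8 mm → contributes +89 922 930 mm⁴
Total I = 186 319 649 mm⁴.
Extreme fibre distance c = 159.8 mm; S = I/c = 1 165 776 mm³.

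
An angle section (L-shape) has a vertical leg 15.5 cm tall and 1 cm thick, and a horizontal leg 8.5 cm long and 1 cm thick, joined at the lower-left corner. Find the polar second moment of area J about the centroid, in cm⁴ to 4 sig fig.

Treat the section as a set of non-overlapping primitives; coordinates are from the bounding-box lower-left.
Vertical leg: 1 × 15.5, A = 15.5 cm², y = 7.75 cm, Ī = 310.323 cm⁴.
Horizontal leg (remainder): 7.5 × 1, A = 7.5 cm², y = 0.5 cm, Ī = 0.625 cm⁴.
Centroid: ȳ = ΣA·y / ΣA = 5.38587 cm.
Transfer each piece to the centroidal x-axis using Ī + A·d² with d = y − 5.38587:
  vertical leg: d = 2.36413 cm → contributes +396.954 cm⁴
  horizontal leg (remainder): d = -4.88587 cm → contributes +179.663 cm⁴
Total I = 576.617 cm⁴.
For the y-axis: x̄ = 1.88587 cm.
Repeating about the centroidal y-axis gives I_y = 127.742 cm⁴.
Polar second moment: J = I_x + I_y = 704.359 cm⁴.

J ≈ 704.4 cm⁴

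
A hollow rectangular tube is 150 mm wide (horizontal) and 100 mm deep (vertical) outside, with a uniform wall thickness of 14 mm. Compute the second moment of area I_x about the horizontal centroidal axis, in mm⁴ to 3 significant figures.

I_x ≈ 8.71 × 10⁶ mm⁴

Split into non-overlapping primitives; take the origin at the lower-left of the bounding box.
Outer rectangle: 150 × 100, A = 15 000 mm², y = 50 mm, Ī = 12 500 000 mm⁴.
Inner void (subtracted): 122 × 72, A = 8 784 mm², y = 50 mm, Ī = 3 794 688 mm⁴.
By symmetry the centroid is at mid-height, ȳ = 50 mm.
All pieces are centred on the horizontal centroidal axis, so I = ΣĪ (holes subtracted) = 8 705 312 mm⁴.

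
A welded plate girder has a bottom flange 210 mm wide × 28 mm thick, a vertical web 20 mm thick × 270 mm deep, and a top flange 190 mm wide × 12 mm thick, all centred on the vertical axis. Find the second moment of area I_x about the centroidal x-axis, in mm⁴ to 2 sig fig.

I_x ≈ 1.9 × 10⁸ mm⁴

Decompose the section into non-overlapping parts with the origin at the bottom-left of its bounding rectangle.
Bottom plate: 210 × 28, A = 5 880 mm², y = 14 mm, Ī = 384 160 mm⁴.
Web plate: 20 × 270, A = 5 400 mm², y = 163 mm, Ī = 32 805 000 mm⁴.
Top plate: 190 × 12, A = 2 280 mm², y = 304 mm, Ī = 27 360 mm⁴.
Centroid: ȳ = ΣA·y / ΣA = 122.1 mm.
Transfer each piece to the centroidal x-axis using Ī + A·d² with d = y − 122.1:
  bottom plate: d = -108.1 mm → contributes +69 092 172 mm⁴
  web plate: d = 40.9 mm → contributes +41 839 347 mm⁴
  top plate: d = 181.9 mm → contributes +75 469 313 mm⁴
Total I = 186 400 832 mm⁴.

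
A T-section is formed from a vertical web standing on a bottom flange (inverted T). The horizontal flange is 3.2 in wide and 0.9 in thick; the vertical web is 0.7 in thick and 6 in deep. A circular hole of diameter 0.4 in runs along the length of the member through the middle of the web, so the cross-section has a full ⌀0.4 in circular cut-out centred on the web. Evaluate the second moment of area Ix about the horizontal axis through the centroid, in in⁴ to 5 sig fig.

Ix ≈ 32.876 in⁴

Split into non-overlapping primitives; take the origin at the lower-left of the bounding box.
Flange: 3.2 × 0.9, A = 2.88 in², y = 0.45 in, Ī = 0.1944 in⁴.
Web: 0.7 × 6, A = 4.2 in², y = 3.9 in, Ī = 12.6 in⁴.
Hole (subtracted): ⌀0.4, A = 0.1256637 in², y = 3.9 in, Ī = 0.001256637 in⁴.
Centroid: ȳ = ΣA·y / ΣA = 2.471251 in.
Transfer each piece to the horizontal axis through the centroid using Ī + A·d² with d = y − 2.471251:
  flange: d = -2.021251 in → contributes +11.96051 in⁴
  web: d = 1.428749 in → contributes +21.17356 in⁴
  hole: d = 1.428749 in → contributes −0.2577769 in⁴
Total I = 32.87629 in⁴.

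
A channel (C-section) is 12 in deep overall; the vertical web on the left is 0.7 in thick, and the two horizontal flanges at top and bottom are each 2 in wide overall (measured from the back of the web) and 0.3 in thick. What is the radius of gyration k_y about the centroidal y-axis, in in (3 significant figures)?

k_y ≈ 0.356 in

Treat the section as a set of non-overlapping primitives; coordinates are from the bounding-box lower-left.
Web: 0.7 × 12, A = 8.4 in², x = 0.35 in, Ī = 0.343 in⁴.
Top flange (beyond web): 1.3 × 0.3, A = 0.39 in², x = 1.35 in, Ī = 0.054925 in⁴.
Bottom flange (beyond web): 1.3 × 0.3, A = 0.39 in², x = 1.35 in, Ī = 0.054925 in⁴.
Centroid: x̄ = ΣA·x / ΣA = 0.43497 in.
Transfer each piece to the centroidal y-axis using Ī + A·d² with d = x − 0.43497:
  web: d = -0.084967 in → contributes +0.40364 in⁴
  top flange (beyond web): d = 0.91503 in → contributes +0.38147 in⁴
  bottom flange (beyond web): d = 0.91503 in → contributes +0.38147 in⁴
Total I = 1.1666 in⁴.
Radius of gyration: k = √(I/A) = √(1.1666 / 9.18) = 0.35648 in.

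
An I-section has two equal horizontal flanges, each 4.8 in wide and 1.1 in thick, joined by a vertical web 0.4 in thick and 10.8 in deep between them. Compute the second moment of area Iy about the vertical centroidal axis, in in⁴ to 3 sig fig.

Iy ≈ 20.3 in⁴

Treat the section as a set of non-overlapping primitives; coordinates are from the bounding-box lower-left.
Bottom flange: 4.8 × 1.1, A = 5.28 in², x = 2.4 in, Ī = 10.138 in⁴.
Web: 0.4 × 10.8, A = 4.32 in², x = 2.4 in, Ī = 0.0576 in⁴.
Top flange: 4.8 × 1.1, A = 5.28 in², x = 2.4 in, Ī = 10.138 in⁴.
By symmetry the centroid is at mid-width, x̄ = 2.4 in.
All pieces are centred on the vertical centroidal axis, so I = ΣĪ = 20.333 in⁴.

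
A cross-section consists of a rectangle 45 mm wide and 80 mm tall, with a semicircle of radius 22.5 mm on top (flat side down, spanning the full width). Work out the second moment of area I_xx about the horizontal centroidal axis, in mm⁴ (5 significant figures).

Treat the section as a set of non-overlapping primitives; coordinates are from the bounding-box lower-left.
Rectangular body: 45 × 80, A = 3 600 mm², y = 40 mm, Ī = 1 920 000 mm⁴.
Semicircular cap: semicircle r = 22.5, A = 795.2156 mm², y = 89.5493 mm, Ī = 28129.51 mm⁴.
Centroid: ȳ = ΣA·y / ΣA = 48.96483 mm.
Transfer each piece to the horizontal centroidal axis using Ī + A·d² with d = y − 48.96483:
  rectangular body: d = -8.964833 mm → contributes +2 209 326 mm⁴
  semicircular cap: d = 40.58446 mm → contributes +1 337 928 mm⁴
Total I = 3 547 254 mm⁴.

I_xx ≈ 3.5473 × 10⁶ mm⁴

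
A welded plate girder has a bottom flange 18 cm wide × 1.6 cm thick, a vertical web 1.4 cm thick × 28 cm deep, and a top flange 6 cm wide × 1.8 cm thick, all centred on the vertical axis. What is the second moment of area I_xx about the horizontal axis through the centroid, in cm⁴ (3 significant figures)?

I_xx ≈ 1.04 × 10⁴ cm⁴

Split into non-overlapping primitives; take the origin at the lower-left of the bounding box.
Bottom plate: 18 × 1.6, A = 28.8 cm², y = 0.8 cm, Ī = 6.144 cm⁴.
Web plate: 1.4 × 28, A = 39.2 cm², y = 15.6 cm, Ī = 2561.1 cm⁴.
Top plate: 6 × 1.8, A = 10.8 cm², y = 30.5 cm, Ī = 2.916 cm⁴.
Centroid: ȳ = ΣA·y / ΣA = 12.233 cm.
Transfer each piece to the horizontal axis through the centroid using Ī + A·d² with d = y − 12.233:
  bottom plate: d = -11.433 cm → contributes +3770.7 cm⁴
  web plate: d = 3.367 cm → contributes +3005.5 cm⁴
  top plate: d = 18.267 cm → contributes +3606.7 cm⁴
Total I = 10 383 cm⁴.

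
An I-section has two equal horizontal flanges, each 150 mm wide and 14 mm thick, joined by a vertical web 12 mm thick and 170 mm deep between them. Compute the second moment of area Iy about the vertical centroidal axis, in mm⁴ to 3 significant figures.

Iy ≈ 7.90 × 10⁶ mm⁴

Break the section into simple shapes (no overlaps), measuring from the bottom-left corner of the bounding box.
Bottom flange: 150 × 14, A = 2 100 mm², x = 75 mm, Ī = 3 937 500 mm⁴.
Web: 12 × 170, A = 2 040 mm², x = 75 mm, Ī = 24 480 mm⁴.
Top flange: 150 × 14, A = 2 100 mm², x = 75 mm, Ī = 3 937 500 mm⁴.
By symmetry the centroid is at mid-width, x̄ = 75 mm.
All pieces are centred on the vertical centroidal axis, so I = ΣĪ = 7 899 480 mm⁴.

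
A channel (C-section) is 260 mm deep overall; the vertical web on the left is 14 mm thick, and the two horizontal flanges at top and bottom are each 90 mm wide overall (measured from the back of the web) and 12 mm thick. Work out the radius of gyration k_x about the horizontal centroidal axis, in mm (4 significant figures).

Treat the section as a set of non-overlapping primitives; coordinates are from the bounding-box lower-left.
Web: 14 × 260, A = 3 640 mm², y = 130 mm, Ī = 20 505 333 mm⁴.
Top flange (beyond web): 76 × 12, A = 912 mm², y = 254 mm, Ī = 10 944 mm⁴.
Bottom flange (beyond web): 76 × 12, A = 912 mm², y = 6 mm, Ī = 10 944 mm⁴.
By symmetry the centroid is at mid-height, ȳ = 130 mm.
Transfer each piece to the horizontal centroidal axis using Ī + A·d² with d = y − 130:
  web: d = 0 mm → contributes +20 505 333 mm⁴
  top flange (beyond web): d = 124 mm → contributes +14 033 856 mm⁴
  bottom flange (beyond web): d = -124 mm → contributes +14 033 856 mm⁴
Total I = 48 573 045 mm⁴.
Radius of gyration: k = √(I/A) = √(48 573 045 / 5 464) = 94.2849 mm.

k_x ≈ 94.28 mm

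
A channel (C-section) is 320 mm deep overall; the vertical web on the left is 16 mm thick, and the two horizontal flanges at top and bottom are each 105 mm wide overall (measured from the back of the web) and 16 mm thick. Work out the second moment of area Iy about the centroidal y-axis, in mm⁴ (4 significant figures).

Treat the section as a set of non-overlapping primitives; coordinates are from the bounding-box lower-left.
Web: 16 × 320, A = 5 120 mm², x = 8 mm, Ī = 109 227 mm⁴.
Top flange (beyond web): 89 × 16, A = 1 424 mm², x = 60.5 mm, Ī = 939 959 mm⁴.
Bottom flange (beyond web): 89 × 16, A = 1 424 mm², x = 60.5 mm, Ī = 939 959 mm⁴.
Centroid: x̄ = ΣA·x / ΣA = 26.7651 mm.
Transfer each piece to the centroidal y-axis using Ī + A·d² with d = x − 26.7651:
  web: d = -18.7651 mm → contributes +1 912 119 mm⁴
  top flange (beyond web): d = 33.7349 mm → contributes +2 560 536 mm⁴
  bottom flange (beyond web): d = 33.7349 mm → contributes +2 560 536 mm⁴
Total I = 7 033 192 mm⁴.

Iy ≈ 7.033 × 10⁶ mm⁴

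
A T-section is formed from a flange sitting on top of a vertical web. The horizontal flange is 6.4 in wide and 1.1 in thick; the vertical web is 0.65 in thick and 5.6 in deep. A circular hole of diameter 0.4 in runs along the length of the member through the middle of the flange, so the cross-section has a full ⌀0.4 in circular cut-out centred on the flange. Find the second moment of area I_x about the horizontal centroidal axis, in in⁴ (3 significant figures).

Split into non-overlapping primitives; take the origin at the lower-left of the bounding box.
Flange: 6.4 × 1.1, A = 7.04 in², y = 6.15 in, Ī = 0.70987 in⁴.
Web: 0.65 × 5.6, A = 3.64 in², y = 2.8 in, Ī = 9.5125 in⁴.
Hole (subtracted): ⌀0.4, A = 0.12566 in², y = 6.15 in, Ī = 0.0012566 in⁴.
Centroid: ȳ = ΣA·y / ΣA = 4.9946 in.
Transfer each piece to the horizontal centroidal axis using Ī + A·d² with d = y − 4.9946:
  flange: d = 1.1554 in → contributes +10.107 in⁴
  web: d = -2.1946 in → contributes +27.044 in⁴
  hole: d = 1.1554 in → contributes −0.169 in⁴
Total I = 36.983 in⁴.

I_x ≈ 37.0 in⁴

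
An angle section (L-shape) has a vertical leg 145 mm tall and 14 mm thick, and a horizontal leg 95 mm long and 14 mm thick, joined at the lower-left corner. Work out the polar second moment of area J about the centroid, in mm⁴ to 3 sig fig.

J ≈ 8.99 × 10⁶ mm⁴

Decompose the section into non-overlapping parts with the origin at the bottom-left of its bounding rectangle.
Vertical leg: 14 × 145, A = 2 030 mm², y = 72.5 mm, Ī = 3 556 729 mm⁴.
Horizontal leg (remainder): 81 × 14, A = 1 134 mm², y = 7 mm, Ī = 18 522 mm⁴.
Centroid: ȳ = ΣA·y / ΣA = 49.024 mm.
Transfer each piece to the centroidal x-axis using Ī + A·d² with d = y − 49.024:
  vertical leg: d = 23.476 mm → contributes +4 675 476 mm⁴
  horizontal leg (remainder): d = -42.024 mm → contributes +2 021 217 mm⁴
Total I = 6 696 693 mm⁴.
For the y-axis: x̄ = 24.024 mm.
Repeating about the centroidal y-axis gives I_y = 2 294 743 mm⁴.
Polar second moment: J = I_x + I_y = 8 991 436 mm⁴.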